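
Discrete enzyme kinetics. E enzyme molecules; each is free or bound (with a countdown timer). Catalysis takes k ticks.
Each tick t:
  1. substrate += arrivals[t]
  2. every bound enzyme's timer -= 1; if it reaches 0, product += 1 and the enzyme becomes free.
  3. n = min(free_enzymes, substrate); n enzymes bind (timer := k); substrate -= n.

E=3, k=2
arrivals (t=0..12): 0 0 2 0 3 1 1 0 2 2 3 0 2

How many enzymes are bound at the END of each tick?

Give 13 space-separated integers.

Answer: 0 0 2 2 3 3 2 2 2 3 3 3 3

Derivation:
t=0: arr=0 -> substrate=0 bound=0 product=0
t=1: arr=0 -> substrate=0 bound=0 product=0
t=2: arr=2 -> substrate=0 bound=2 product=0
t=3: arr=0 -> substrate=0 bound=2 product=0
t=4: arr=3 -> substrate=0 bound=3 product=2
t=5: arr=1 -> substrate=1 bound=3 product=2
t=6: arr=1 -> substrate=0 bound=2 product=5
t=7: arr=0 -> substrate=0 bound=2 product=5
t=8: arr=2 -> substrate=0 bound=2 product=7
t=9: arr=2 -> substrate=1 bound=3 product=7
t=10: arr=3 -> substrate=2 bound=3 product=9
t=11: arr=0 -> substrate=1 bound=3 product=10
t=12: arr=2 -> substrate=1 bound=3 product=12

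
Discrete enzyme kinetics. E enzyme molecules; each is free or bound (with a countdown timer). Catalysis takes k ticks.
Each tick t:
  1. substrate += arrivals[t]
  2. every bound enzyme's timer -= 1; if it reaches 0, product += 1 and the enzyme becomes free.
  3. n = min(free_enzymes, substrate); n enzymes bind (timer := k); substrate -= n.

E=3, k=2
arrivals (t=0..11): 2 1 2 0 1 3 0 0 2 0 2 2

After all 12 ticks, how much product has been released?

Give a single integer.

Answer: 11

Derivation:
t=0: arr=2 -> substrate=0 bound=2 product=0
t=1: arr=1 -> substrate=0 bound=3 product=0
t=2: arr=2 -> substrate=0 bound=3 product=2
t=3: arr=0 -> substrate=0 bound=2 product=3
t=4: arr=1 -> substrate=0 bound=1 product=5
t=5: arr=3 -> substrate=1 bound=3 product=5
t=6: arr=0 -> substrate=0 bound=3 product=6
t=7: arr=0 -> substrate=0 bound=1 product=8
t=8: arr=2 -> substrate=0 bound=2 product=9
t=9: arr=0 -> substrate=0 bound=2 product=9
t=10: arr=2 -> substrate=0 bound=2 product=11
t=11: arr=2 -> substrate=1 bound=3 product=11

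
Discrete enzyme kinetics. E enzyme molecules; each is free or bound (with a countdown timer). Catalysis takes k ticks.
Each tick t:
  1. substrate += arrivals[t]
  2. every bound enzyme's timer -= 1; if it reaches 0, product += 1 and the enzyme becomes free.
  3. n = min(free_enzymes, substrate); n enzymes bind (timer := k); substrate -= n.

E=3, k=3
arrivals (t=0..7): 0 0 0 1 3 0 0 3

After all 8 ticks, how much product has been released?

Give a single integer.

Answer: 3

Derivation:
t=0: arr=0 -> substrate=0 bound=0 product=0
t=1: arr=0 -> substrate=0 bound=0 product=0
t=2: arr=0 -> substrate=0 bound=0 product=0
t=3: arr=1 -> substrate=0 bound=1 product=0
t=4: arr=3 -> substrate=1 bound=3 product=0
t=5: arr=0 -> substrate=1 bound=3 product=0
t=6: arr=0 -> substrate=0 bound=3 product=1
t=7: arr=3 -> substrate=1 bound=3 product=3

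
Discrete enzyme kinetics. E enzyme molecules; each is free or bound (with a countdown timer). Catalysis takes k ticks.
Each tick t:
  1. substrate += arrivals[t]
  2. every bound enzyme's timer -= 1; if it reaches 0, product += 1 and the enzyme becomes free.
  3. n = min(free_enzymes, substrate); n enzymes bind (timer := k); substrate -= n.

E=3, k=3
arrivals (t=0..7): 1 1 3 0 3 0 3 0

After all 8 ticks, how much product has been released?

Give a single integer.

Answer: 5

Derivation:
t=0: arr=1 -> substrate=0 bound=1 product=0
t=1: arr=1 -> substrate=0 bound=2 product=0
t=2: arr=3 -> substrate=2 bound=3 product=0
t=3: arr=0 -> substrate=1 bound=3 product=1
t=4: arr=3 -> substrate=3 bound=3 product=2
t=5: arr=0 -> substrate=2 bound=3 product=3
t=6: arr=3 -> substrate=4 bound=3 product=4
t=7: arr=0 -> substrate=3 bound=3 product=5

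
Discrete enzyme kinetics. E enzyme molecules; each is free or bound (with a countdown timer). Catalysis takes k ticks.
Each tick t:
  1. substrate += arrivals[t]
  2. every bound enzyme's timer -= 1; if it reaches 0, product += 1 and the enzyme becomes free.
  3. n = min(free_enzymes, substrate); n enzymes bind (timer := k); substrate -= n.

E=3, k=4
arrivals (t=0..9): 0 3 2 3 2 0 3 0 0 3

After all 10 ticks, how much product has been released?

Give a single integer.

Answer: 6

Derivation:
t=0: arr=0 -> substrate=0 bound=0 product=0
t=1: arr=3 -> substrate=0 bound=3 product=0
t=2: arr=2 -> substrate=2 bound=3 product=0
t=3: arr=3 -> substrate=5 bound=3 product=0
t=4: arr=2 -> substrate=7 bound=3 product=0
t=5: arr=0 -> substrate=4 bound=3 product=3
t=6: arr=3 -> substrate=7 bound=3 product=3
t=7: arr=0 -> substrate=7 bound=3 product=3
t=8: arr=0 -> substrate=7 bound=3 product=3
t=9: arr=3 -> substrate=7 bound=3 product=6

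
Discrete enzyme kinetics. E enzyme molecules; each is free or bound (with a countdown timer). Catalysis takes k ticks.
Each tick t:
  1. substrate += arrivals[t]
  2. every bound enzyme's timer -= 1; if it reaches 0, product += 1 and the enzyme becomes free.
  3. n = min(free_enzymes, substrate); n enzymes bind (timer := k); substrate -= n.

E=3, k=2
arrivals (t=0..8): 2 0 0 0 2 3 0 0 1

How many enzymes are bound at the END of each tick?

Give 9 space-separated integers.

Answer: 2 2 0 0 2 3 3 2 1

Derivation:
t=0: arr=2 -> substrate=0 bound=2 product=0
t=1: arr=0 -> substrate=0 bound=2 product=0
t=2: arr=0 -> substrate=0 bound=0 product=2
t=3: arr=0 -> substrate=0 bound=0 product=2
t=4: arr=2 -> substrate=0 bound=2 product=2
t=5: arr=3 -> substrate=2 bound=3 product=2
t=6: arr=0 -> substrate=0 bound=3 product=4
t=7: arr=0 -> substrate=0 bound=2 product=5
t=8: arr=1 -> substrate=0 bound=1 product=7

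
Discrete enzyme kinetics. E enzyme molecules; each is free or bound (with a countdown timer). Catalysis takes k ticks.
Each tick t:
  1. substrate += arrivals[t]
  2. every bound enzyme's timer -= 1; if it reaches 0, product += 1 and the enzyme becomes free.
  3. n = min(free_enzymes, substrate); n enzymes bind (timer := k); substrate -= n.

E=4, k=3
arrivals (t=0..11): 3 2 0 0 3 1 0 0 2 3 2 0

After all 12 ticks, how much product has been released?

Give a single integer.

Answer: 11

Derivation:
t=0: arr=3 -> substrate=0 bound=3 product=0
t=1: arr=2 -> substrate=1 bound=4 product=0
t=2: arr=0 -> substrate=1 bound=4 product=0
t=3: arr=0 -> substrate=0 bound=2 product=3
t=4: arr=3 -> substrate=0 bound=4 product=4
t=5: arr=1 -> substrate=1 bound=4 product=4
t=6: arr=0 -> substrate=0 bound=4 product=5
t=7: arr=0 -> substrate=0 bound=1 product=8
t=8: arr=2 -> substrate=0 bound=3 product=8
t=9: arr=3 -> substrate=1 bound=4 product=9
t=10: arr=2 -> substrate=3 bound=4 product=9
t=11: arr=0 -> substrate=1 bound=4 product=11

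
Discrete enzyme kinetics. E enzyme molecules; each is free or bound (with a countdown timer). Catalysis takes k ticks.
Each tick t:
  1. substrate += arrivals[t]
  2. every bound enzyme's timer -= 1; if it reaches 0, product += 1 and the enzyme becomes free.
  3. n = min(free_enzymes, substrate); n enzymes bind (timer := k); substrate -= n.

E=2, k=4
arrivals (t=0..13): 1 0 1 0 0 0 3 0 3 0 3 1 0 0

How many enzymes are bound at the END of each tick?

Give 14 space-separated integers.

t=0: arr=1 -> substrate=0 bound=1 product=0
t=1: arr=0 -> substrate=0 bound=1 product=0
t=2: arr=1 -> substrate=0 bound=2 product=0
t=3: arr=0 -> substrate=0 bound=2 product=0
t=4: arr=0 -> substrate=0 bound=1 product=1
t=5: arr=0 -> substrate=0 bound=1 product=1
t=6: arr=3 -> substrate=1 bound=2 product=2
t=7: arr=0 -> substrate=1 bound=2 product=2
t=8: arr=3 -> substrate=4 bound=2 product=2
t=9: arr=0 -> substrate=4 bound=2 product=2
t=10: arr=3 -> substrate=5 bound=2 product=4
t=11: arr=1 -> substrate=6 bound=2 product=4
t=12: arr=0 -> substrate=6 bound=2 product=4
t=13: arr=0 -> substrate=6 bound=2 product=4

Answer: 1 1 2 2 1 1 2 2 2 2 2 2 2 2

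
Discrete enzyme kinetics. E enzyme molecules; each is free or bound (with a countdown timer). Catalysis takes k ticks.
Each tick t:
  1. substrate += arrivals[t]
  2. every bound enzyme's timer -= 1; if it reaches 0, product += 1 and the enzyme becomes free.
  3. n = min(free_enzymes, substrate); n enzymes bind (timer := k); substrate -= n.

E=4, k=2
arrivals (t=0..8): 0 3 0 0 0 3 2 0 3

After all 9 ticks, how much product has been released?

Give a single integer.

t=0: arr=0 -> substrate=0 bound=0 product=0
t=1: arr=3 -> substrate=0 bound=3 product=0
t=2: arr=0 -> substrate=0 bound=3 product=0
t=3: arr=0 -> substrate=0 bound=0 product=3
t=4: arr=0 -> substrate=0 bound=0 product=3
t=5: arr=3 -> substrate=0 bound=3 product=3
t=6: arr=2 -> substrate=1 bound=4 product=3
t=7: arr=0 -> substrate=0 bound=2 product=6
t=8: arr=3 -> substrate=0 bound=4 product=7

Answer: 7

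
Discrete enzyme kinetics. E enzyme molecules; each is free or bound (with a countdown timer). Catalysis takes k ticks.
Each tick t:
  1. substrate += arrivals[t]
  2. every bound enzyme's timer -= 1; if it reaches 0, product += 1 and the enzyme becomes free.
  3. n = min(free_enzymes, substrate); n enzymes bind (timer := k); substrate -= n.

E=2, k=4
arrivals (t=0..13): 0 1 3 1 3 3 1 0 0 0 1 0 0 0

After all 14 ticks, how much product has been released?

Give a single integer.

Answer: 5

Derivation:
t=0: arr=0 -> substrate=0 bound=0 product=0
t=1: arr=1 -> substrate=0 bound=1 product=0
t=2: arr=3 -> substrate=2 bound=2 product=0
t=3: arr=1 -> substrate=3 bound=2 product=0
t=4: arr=3 -> substrate=6 bound=2 product=0
t=5: arr=3 -> substrate=8 bound=2 product=1
t=6: arr=1 -> substrate=8 bound=2 product=2
t=7: arr=0 -> substrate=8 bound=2 product=2
t=8: arr=0 -> substrate=8 bound=2 product=2
t=9: arr=0 -> substrate=7 bound=2 product=3
t=10: arr=1 -> substrate=7 bound=2 product=4
t=11: arr=0 -> substrate=7 bound=2 product=4
t=12: arr=0 -> substrate=7 bound=2 product=4
t=13: arr=0 -> substrate=6 bound=2 product=5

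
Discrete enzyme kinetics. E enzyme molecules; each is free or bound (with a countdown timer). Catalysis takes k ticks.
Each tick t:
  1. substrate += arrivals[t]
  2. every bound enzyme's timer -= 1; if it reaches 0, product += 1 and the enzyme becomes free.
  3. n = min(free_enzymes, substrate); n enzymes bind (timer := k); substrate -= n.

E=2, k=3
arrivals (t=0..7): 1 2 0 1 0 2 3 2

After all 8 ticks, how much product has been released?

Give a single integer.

t=0: arr=1 -> substrate=0 bound=1 product=0
t=1: arr=2 -> substrate=1 bound=2 product=0
t=2: arr=0 -> substrate=1 bound=2 product=0
t=3: arr=1 -> substrate=1 bound=2 product=1
t=4: arr=0 -> substrate=0 bound=2 product=2
t=5: arr=2 -> substrate=2 bound=2 product=2
t=6: arr=3 -> substrate=4 bound=2 product=3
t=7: arr=2 -> substrate=5 bound=2 product=4

Answer: 4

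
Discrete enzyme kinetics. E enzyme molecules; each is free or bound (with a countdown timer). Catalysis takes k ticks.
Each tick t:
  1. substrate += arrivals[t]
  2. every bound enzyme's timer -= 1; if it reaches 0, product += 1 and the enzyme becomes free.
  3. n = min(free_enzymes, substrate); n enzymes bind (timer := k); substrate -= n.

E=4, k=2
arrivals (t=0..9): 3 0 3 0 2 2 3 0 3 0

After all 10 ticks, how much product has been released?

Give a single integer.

Answer: 13

Derivation:
t=0: arr=3 -> substrate=0 bound=3 product=0
t=1: arr=0 -> substrate=0 bound=3 product=0
t=2: arr=3 -> substrate=0 bound=3 product=3
t=3: arr=0 -> substrate=0 bound=3 product=3
t=4: arr=2 -> substrate=0 bound=2 product=6
t=5: arr=2 -> substrate=0 bound=4 product=6
t=6: arr=3 -> substrate=1 bound=4 product=8
t=7: arr=0 -> substrate=0 bound=3 product=10
t=8: arr=3 -> substrate=0 bound=4 product=12
t=9: arr=0 -> substrate=0 bound=3 product=13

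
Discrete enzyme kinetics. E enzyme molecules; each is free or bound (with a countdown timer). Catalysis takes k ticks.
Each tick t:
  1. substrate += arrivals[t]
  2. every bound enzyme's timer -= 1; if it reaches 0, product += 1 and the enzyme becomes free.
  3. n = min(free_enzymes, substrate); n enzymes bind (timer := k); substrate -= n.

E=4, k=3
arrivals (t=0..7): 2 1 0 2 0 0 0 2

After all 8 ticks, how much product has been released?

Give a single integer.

t=0: arr=2 -> substrate=0 bound=2 product=0
t=1: arr=1 -> substrate=0 bound=3 product=0
t=2: arr=0 -> substrate=0 bound=3 product=0
t=3: arr=2 -> substrate=0 bound=3 product=2
t=4: arr=0 -> substrate=0 bound=2 product=3
t=5: arr=0 -> substrate=0 bound=2 product=3
t=6: arr=0 -> substrate=0 bound=0 product=5
t=7: arr=2 -> substrate=0 bound=2 product=5

Answer: 5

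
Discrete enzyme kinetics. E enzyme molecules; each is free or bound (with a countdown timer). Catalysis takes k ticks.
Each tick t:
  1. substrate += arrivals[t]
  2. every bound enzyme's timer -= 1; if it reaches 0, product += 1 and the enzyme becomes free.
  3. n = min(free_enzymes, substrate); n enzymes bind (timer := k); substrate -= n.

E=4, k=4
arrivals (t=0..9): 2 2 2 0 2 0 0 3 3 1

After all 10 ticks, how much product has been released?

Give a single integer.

t=0: arr=2 -> substrate=0 bound=2 product=0
t=1: arr=2 -> substrate=0 bound=4 product=0
t=2: arr=2 -> substrate=2 bound=4 product=0
t=3: arr=0 -> substrate=2 bound=4 product=0
t=4: arr=2 -> substrate=2 bound=4 product=2
t=5: arr=0 -> substrate=0 bound=4 product=4
t=6: arr=0 -> substrate=0 bound=4 product=4
t=7: arr=3 -> substrate=3 bound=4 product=4
t=8: arr=3 -> substrate=4 bound=4 product=6
t=9: arr=1 -> substrate=3 bound=4 product=8

Answer: 8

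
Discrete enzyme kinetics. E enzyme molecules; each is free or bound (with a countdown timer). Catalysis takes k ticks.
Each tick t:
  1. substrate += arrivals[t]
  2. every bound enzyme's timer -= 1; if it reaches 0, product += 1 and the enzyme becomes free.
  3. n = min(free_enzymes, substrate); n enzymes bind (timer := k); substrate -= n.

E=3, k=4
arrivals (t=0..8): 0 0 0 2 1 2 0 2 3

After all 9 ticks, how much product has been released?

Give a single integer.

Answer: 3

Derivation:
t=0: arr=0 -> substrate=0 bound=0 product=0
t=1: arr=0 -> substrate=0 bound=0 product=0
t=2: arr=0 -> substrate=0 bound=0 product=0
t=3: arr=2 -> substrate=0 bound=2 product=0
t=4: arr=1 -> substrate=0 bound=3 product=0
t=5: arr=2 -> substrate=2 bound=3 product=0
t=6: arr=0 -> substrate=2 bound=3 product=0
t=7: arr=2 -> substrate=2 bound=3 product=2
t=8: arr=3 -> substrate=4 bound=3 product=3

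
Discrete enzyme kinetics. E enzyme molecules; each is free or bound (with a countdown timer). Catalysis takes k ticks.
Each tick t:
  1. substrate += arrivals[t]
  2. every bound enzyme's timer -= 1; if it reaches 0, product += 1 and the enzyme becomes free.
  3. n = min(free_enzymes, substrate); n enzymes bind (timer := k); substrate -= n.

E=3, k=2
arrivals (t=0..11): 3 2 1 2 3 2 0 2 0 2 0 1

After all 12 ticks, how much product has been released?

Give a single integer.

Answer: 15

Derivation:
t=0: arr=3 -> substrate=0 bound=3 product=0
t=1: arr=2 -> substrate=2 bound=3 product=0
t=2: arr=1 -> substrate=0 bound=3 product=3
t=3: arr=2 -> substrate=2 bound=3 product=3
t=4: arr=3 -> substrate=2 bound=3 product=6
t=5: arr=2 -> substrate=4 bound=3 product=6
t=6: arr=0 -> substrate=1 bound=3 product=9
t=7: arr=2 -> substrate=3 bound=3 product=9
t=8: arr=0 -> substrate=0 bound=3 product=12
t=9: arr=2 -> substrate=2 bound=3 product=12
t=10: arr=0 -> substrate=0 bound=2 product=15
t=11: arr=1 -> substrate=0 bound=3 product=15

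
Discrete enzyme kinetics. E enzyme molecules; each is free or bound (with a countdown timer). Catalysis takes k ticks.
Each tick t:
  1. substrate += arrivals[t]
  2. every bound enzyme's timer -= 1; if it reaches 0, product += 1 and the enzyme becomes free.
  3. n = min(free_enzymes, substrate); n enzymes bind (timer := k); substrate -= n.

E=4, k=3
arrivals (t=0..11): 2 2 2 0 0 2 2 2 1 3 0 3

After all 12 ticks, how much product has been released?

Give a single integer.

t=0: arr=2 -> substrate=0 bound=2 product=0
t=1: arr=2 -> substrate=0 bound=4 product=0
t=2: arr=2 -> substrate=2 bound=4 product=0
t=3: arr=0 -> substrate=0 bound=4 product=2
t=4: arr=0 -> substrate=0 bound=2 product=4
t=5: arr=2 -> substrate=0 bound=4 product=4
t=6: arr=2 -> substrate=0 bound=4 product=6
t=7: arr=2 -> substrate=2 bound=4 product=6
t=8: arr=1 -> substrate=1 bound=4 product=8
t=9: arr=3 -> substrate=2 bound=4 product=10
t=10: arr=0 -> substrate=2 bound=4 product=10
t=11: arr=3 -> substrate=3 bound=4 product=12

Answer: 12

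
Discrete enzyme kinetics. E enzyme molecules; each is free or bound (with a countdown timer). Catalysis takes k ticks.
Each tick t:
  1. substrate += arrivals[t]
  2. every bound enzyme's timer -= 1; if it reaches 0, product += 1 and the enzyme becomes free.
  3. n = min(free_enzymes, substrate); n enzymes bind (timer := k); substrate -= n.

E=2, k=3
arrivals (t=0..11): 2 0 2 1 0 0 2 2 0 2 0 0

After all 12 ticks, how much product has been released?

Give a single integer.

Answer: 6

Derivation:
t=0: arr=2 -> substrate=0 bound=2 product=0
t=1: arr=0 -> substrate=0 bound=2 product=0
t=2: arr=2 -> substrate=2 bound=2 product=0
t=3: arr=1 -> substrate=1 bound=2 product=2
t=4: arr=0 -> substrate=1 bound=2 product=2
t=5: arr=0 -> substrate=1 bound=2 product=2
t=6: arr=2 -> substrate=1 bound=2 product=4
t=7: arr=2 -> substrate=3 bound=2 product=4
t=8: arr=0 -> substrate=3 bound=2 product=4
t=9: arr=2 -> substrate=3 bound=2 product=6
t=10: arr=0 -> substrate=3 bound=2 product=6
t=11: arr=0 -> substrate=3 bound=2 product=6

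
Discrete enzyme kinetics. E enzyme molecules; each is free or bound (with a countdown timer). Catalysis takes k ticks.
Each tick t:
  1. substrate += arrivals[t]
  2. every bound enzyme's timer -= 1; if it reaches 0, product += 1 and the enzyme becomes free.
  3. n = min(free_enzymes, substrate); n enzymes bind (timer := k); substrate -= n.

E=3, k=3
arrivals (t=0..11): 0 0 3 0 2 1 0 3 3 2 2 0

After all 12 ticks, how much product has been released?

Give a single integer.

t=0: arr=0 -> substrate=0 bound=0 product=0
t=1: arr=0 -> substrate=0 bound=0 product=0
t=2: arr=3 -> substrate=0 bound=3 product=0
t=3: arr=0 -> substrate=0 bound=3 product=0
t=4: arr=2 -> substrate=2 bound=3 product=0
t=5: arr=1 -> substrate=0 bound=3 product=3
t=6: arr=0 -> substrate=0 bound=3 product=3
t=7: arr=3 -> substrate=3 bound=3 product=3
t=8: arr=3 -> substrate=3 bound=3 product=6
t=9: arr=2 -> substrate=5 bound=3 product=6
t=10: arr=2 -> substrate=7 bound=3 product=6
t=11: arr=0 -> substrate=4 bound=3 product=9

Answer: 9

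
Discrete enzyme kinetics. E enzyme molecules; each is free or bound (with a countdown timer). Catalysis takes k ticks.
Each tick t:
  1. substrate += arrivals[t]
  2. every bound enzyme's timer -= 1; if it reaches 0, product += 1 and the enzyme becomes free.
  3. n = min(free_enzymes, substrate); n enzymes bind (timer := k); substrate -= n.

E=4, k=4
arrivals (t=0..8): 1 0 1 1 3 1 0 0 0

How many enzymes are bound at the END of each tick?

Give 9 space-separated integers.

Answer: 1 1 2 3 4 4 4 4 2

Derivation:
t=0: arr=1 -> substrate=0 bound=1 product=0
t=1: arr=0 -> substrate=0 bound=1 product=0
t=2: arr=1 -> substrate=0 bound=2 product=0
t=3: arr=1 -> substrate=0 bound=3 product=0
t=4: arr=3 -> substrate=1 bound=4 product=1
t=5: arr=1 -> substrate=2 bound=4 product=1
t=6: arr=0 -> substrate=1 bound=4 product=2
t=7: arr=0 -> substrate=0 bound=4 product=3
t=8: arr=0 -> substrate=0 bound=2 product=5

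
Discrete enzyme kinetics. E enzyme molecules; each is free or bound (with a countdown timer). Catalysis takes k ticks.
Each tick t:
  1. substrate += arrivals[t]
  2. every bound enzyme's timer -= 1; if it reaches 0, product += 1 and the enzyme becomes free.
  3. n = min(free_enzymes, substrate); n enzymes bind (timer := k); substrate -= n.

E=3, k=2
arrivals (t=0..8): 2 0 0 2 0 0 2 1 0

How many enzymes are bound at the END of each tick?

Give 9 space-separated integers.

Answer: 2 2 0 2 2 0 2 3 1

Derivation:
t=0: arr=2 -> substrate=0 bound=2 product=0
t=1: arr=0 -> substrate=0 bound=2 product=0
t=2: arr=0 -> substrate=0 bound=0 product=2
t=3: arr=2 -> substrate=0 bound=2 product=2
t=4: arr=0 -> substrate=0 bound=2 product=2
t=5: arr=0 -> substrate=0 bound=0 product=4
t=6: arr=2 -> substrate=0 bound=2 product=4
t=7: arr=1 -> substrate=0 bound=3 product=4
t=8: arr=0 -> substrate=0 bound=1 product=6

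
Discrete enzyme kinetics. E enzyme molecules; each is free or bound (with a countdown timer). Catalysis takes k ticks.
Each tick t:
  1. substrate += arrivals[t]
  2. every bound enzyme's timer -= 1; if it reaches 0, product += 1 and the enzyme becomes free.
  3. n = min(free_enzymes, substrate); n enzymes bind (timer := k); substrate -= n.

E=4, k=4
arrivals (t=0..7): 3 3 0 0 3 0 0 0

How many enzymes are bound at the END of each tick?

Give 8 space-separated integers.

Answer: 3 4 4 4 4 4 4 4

Derivation:
t=0: arr=3 -> substrate=0 bound=3 product=0
t=1: arr=3 -> substrate=2 bound=4 product=0
t=2: arr=0 -> substrate=2 bound=4 product=0
t=3: arr=0 -> substrate=2 bound=4 product=0
t=4: arr=3 -> substrate=2 bound=4 product=3
t=5: arr=0 -> substrate=1 bound=4 product=4
t=6: arr=0 -> substrate=1 bound=4 product=4
t=7: arr=0 -> substrate=1 bound=4 product=4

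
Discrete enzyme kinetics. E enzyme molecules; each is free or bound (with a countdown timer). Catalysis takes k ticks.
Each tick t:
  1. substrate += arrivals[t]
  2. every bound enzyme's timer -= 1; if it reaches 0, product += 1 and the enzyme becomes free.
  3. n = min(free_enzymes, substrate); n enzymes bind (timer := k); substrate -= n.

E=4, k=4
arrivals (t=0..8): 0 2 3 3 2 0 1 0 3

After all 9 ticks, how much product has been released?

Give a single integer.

Answer: 4

Derivation:
t=0: arr=0 -> substrate=0 bound=0 product=0
t=1: arr=2 -> substrate=0 bound=2 product=0
t=2: arr=3 -> substrate=1 bound=4 product=0
t=3: arr=3 -> substrate=4 bound=4 product=0
t=4: arr=2 -> substrate=6 bound=4 product=0
t=5: arr=0 -> substrate=4 bound=4 product=2
t=6: arr=1 -> substrate=3 bound=4 product=4
t=7: arr=0 -> substrate=3 bound=4 product=4
t=8: arr=3 -> substrate=6 bound=4 product=4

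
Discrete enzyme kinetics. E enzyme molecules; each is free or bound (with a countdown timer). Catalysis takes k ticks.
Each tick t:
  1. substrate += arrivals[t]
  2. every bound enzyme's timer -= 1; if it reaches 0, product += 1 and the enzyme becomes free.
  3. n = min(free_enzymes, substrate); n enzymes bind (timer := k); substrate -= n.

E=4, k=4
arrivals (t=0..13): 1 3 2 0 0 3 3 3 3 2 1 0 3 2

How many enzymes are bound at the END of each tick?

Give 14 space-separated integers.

t=0: arr=1 -> substrate=0 bound=1 product=0
t=1: arr=3 -> substrate=0 bound=4 product=0
t=2: arr=2 -> substrate=2 bound=4 product=0
t=3: arr=0 -> substrate=2 bound=4 product=0
t=4: arr=0 -> substrate=1 bound=4 product=1
t=5: arr=3 -> substrate=1 bound=4 product=4
t=6: arr=3 -> substrate=4 bound=4 product=4
t=7: arr=3 -> substrate=7 bound=4 product=4
t=8: arr=3 -> substrate=9 bound=4 product=5
t=9: arr=2 -> substrate=8 bound=4 product=8
t=10: arr=1 -> substrate=9 bound=4 product=8
t=11: arr=0 -> substrate=9 bound=4 product=8
t=12: arr=3 -> substrate=11 bound=4 product=9
t=13: arr=2 -> substrate=10 bound=4 product=12

Answer: 1 4 4 4 4 4 4 4 4 4 4 4 4 4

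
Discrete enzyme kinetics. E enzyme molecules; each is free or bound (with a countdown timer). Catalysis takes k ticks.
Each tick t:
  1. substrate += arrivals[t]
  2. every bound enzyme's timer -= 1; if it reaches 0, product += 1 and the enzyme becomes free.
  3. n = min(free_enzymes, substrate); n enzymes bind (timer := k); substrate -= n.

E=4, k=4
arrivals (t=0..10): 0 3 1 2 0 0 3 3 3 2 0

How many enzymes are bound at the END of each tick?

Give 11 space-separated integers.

Answer: 0 3 4 4 4 3 4 4 4 4 4

Derivation:
t=0: arr=0 -> substrate=0 bound=0 product=0
t=1: arr=3 -> substrate=0 bound=3 product=0
t=2: arr=1 -> substrate=0 bound=4 product=0
t=3: arr=2 -> substrate=2 bound=4 product=0
t=4: arr=0 -> substrate=2 bound=4 product=0
t=5: arr=0 -> substrate=0 bound=3 product=3
t=6: arr=3 -> substrate=1 bound=4 product=4
t=7: arr=3 -> substrate=4 bound=4 product=4
t=8: arr=3 -> substrate=7 bound=4 product=4
t=9: arr=2 -> substrate=7 bound=4 product=6
t=10: arr=0 -> substrate=5 bound=4 product=8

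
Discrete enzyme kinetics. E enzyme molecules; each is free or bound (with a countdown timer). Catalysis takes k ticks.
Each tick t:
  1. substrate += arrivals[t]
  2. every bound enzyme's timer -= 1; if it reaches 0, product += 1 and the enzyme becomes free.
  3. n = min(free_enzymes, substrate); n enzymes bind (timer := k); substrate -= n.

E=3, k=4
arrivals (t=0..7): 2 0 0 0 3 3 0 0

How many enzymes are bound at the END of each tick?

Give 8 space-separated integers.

t=0: arr=2 -> substrate=0 bound=2 product=0
t=1: arr=0 -> substrate=0 bound=2 product=0
t=2: arr=0 -> substrate=0 bound=2 product=0
t=3: arr=0 -> substrate=0 bound=2 product=0
t=4: arr=3 -> substrate=0 bound=3 product=2
t=5: arr=3 -> substrate=3 bound=3 product=2
t=6: arr=0 -> substrate=3 bound=3 product=2
t=7: arr=0 -> substrate=3 bound=3 product=2

Answer: 2 2 2 2 3 3 3 3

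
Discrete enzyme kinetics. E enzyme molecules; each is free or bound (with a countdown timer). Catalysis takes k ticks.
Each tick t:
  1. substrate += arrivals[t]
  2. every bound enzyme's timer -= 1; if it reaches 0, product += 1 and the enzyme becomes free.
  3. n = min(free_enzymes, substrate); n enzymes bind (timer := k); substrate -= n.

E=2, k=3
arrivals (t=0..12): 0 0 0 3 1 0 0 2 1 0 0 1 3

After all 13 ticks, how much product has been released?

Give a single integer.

t=0: arr=0 -> substrate=0 bound=0 product=0
t=1: arr=0 -> substrate=0 bound=0 product=0
t=2: arr=0 -> substrate=0 bound=0 product=0
t=3: arr=3 -> substrate=1 bound=2 product=0
t=4: arr=1 -> substrate=2 bound=2 product=0
t=5: arr=0 -> substrate=2 bound=2 product=0
t=6: arr=0 -> substrate=0 bound=2 product=2
t=7: arr=2 -> substrate=2 bound=2 product=2
t=8: arr=1 -> substrate=3 bound=2 product=2
t=9: arr=0 -> substrate=1 bound=2 product=4
t=10: arr=0 -> substrate=1 bound=2 product=4
t=11: arr=1 -> substrate=2 bound=2 product=4
t=12: arr=3 -> substrate=3 bound=2 product=6

Answer: 6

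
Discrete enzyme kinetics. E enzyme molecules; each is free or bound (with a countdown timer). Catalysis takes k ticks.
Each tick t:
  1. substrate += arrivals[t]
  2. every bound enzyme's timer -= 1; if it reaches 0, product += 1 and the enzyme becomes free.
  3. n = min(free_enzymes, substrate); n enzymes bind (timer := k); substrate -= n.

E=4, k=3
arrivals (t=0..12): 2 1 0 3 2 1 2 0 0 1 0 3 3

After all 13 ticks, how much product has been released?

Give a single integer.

Answer: 12

Derivation:
t=0: arr=2 -> substrate=0 bound=2 product=0
t=1: arr=1 -> substrate=0 bound=3 product=0
t=2: arr=0 -> substrate=0 bound=3 product=0
t=3: arr=3 -> substrate=0 bound=4 product=2
t=4: arr=2 -> substrate=1 bound=4 product=3
t=5: arr=1 -> substrate=2 bound=4 product=3
t=6: arr=2 -> substrate=1 bound=4 product=6
t=7: arr=0 -> substrate=0 bound=4 product=7
t=8: arr=0 -> substrate=0 bound=4 product=7
t=9: arr=1 -> substrate=0 bound=2 product=10
t=10: arr=0 -> substrate=0 bound=1 product=11
t=11: arr=3 -> substrate=0 bound=4 product=11
t=12: arr=3 -> substrate=2 bound=4 product=12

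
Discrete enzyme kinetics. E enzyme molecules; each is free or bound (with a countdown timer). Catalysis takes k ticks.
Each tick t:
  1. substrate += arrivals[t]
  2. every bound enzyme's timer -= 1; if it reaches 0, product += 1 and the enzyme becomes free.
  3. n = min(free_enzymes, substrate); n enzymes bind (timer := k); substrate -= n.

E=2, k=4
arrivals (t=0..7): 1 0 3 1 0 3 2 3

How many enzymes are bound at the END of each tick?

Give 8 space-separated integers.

Answer: 1 1 2 2 2 2 2 2

Derivation:
t=0: arr=1 -> substrate=0 bound=1 product=0
t=1: arr=0 -> substrate=0 bound=1 product=0
t=2: arr=3 -> substrate=2 bound=2 product=0
t=3: arr=1 -> substrate=3 bound=2 product=0
t=4: arr=0 -> substrate=2 bound=2 product=1
t=5: arr=3 -> substrate=5 bound=2 product=1
t=6: arr=2 -> substrate=6 bound=2 product=2
t=7: arr=3 -> substrate=9 bound=2 product=2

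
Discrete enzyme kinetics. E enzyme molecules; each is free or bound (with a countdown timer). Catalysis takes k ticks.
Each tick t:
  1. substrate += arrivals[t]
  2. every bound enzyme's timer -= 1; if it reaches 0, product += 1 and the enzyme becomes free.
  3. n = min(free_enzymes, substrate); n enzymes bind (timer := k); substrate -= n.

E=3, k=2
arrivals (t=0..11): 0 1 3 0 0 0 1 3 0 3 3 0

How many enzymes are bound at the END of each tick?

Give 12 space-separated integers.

Answer: 0 1 3 3 1 0 1 3 3 3 3 3

Derivation:
t=0: arr=0 -> substrate=0 bound=0 product=0
t=1: arr=1 -> substrate=0 bound=1 product=0
t=2: arr=3 -> substrate=1 bound=3 product=0
t=3: arr=0 -> substrate=0 bound=3 product=1
t=4: arr=0 -> substrate=0 bound=1 product=3
t=5: arr=0 -> substrate=0 bound=0 product=4
t=6: arr=1 -> substrate=0 bound=1 product=4
t=7: arr=3 -> substrate=1 bound=3 product=4
t=8: arr=0 -> substrate=0 bound=3 product=5
t=9: arr=3 -> substrate=1 bound=3 product=7
t=10: arr=3 -> substrate=3 bound=3 product=8
t=11: arr=0 -> substrate=1 bound=3 product=10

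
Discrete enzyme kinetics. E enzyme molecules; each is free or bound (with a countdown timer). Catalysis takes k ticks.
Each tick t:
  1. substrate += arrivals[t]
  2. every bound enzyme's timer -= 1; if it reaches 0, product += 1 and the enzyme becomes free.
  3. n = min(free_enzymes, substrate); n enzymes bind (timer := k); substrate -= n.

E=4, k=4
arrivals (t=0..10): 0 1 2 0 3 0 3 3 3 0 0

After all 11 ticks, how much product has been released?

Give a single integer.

Answer: 7

Derivation:
t=0: arr=0 -> substrate=0 bound=0 product=0
t=1: arr=1 -> substrate=0 bound=1 product=0
t=2: arr=2 -> substrate=0 bound=3 product=0
t=3: arr=0 -> substrate=0 bound=3 product=0
t=4: arr=3 -> substrate=2 bound=4 product=0
t=5: arr=0 -> substrate=1 bound=4 product=1
t=6: arr=3 -> substrate=2 bound=4 product=3
t=7: arr=3 -> substrate=5 bound=4 product=3
t=8: arr=3 -> substrate=7 bound=4 product=4
t=9: arr=0 -> substrate=6 bound=4 product=5
t=10: arr=0 -> substrate=4 bound=4 product=7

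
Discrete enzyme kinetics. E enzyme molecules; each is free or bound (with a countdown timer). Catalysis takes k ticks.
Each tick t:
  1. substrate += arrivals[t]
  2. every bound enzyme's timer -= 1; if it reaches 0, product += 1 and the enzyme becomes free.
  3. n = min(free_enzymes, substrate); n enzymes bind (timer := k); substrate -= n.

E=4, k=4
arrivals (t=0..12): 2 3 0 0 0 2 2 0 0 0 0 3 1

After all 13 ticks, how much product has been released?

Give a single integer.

Answer: 9

Derivation:
t=0: arr=2 -> substrate=0 bound=2 product=0
t=1: arr=3 -> substrate=1 bound=4 product=0
t=2: arr=0 -> substrate=1 bound=4 product=0
t=3: arr=0 -> substrate=1 bound=4 product=0
t=4: arr=0 -> substrate=0 bound=3 product=2
t=5: arr=2 -> substrate=0 bound=3 product=4
t=6: arr=2 -> substrate=1 bound=4 product=4
t=7: arr=0 -> substrate=1 bound=4 product=4
t=8: arr=0 -> substrate=0 bound=4 product=5
t=9: arr=0 -> substrate=0 bound=2 product=7
t=10: arr=0 -> substrate=0 bound=1 product=8
t=11: arr=3 -> substrate=0 bound=4 product=8
t=12: arr=1 -> substrate=0 bound=4 product=9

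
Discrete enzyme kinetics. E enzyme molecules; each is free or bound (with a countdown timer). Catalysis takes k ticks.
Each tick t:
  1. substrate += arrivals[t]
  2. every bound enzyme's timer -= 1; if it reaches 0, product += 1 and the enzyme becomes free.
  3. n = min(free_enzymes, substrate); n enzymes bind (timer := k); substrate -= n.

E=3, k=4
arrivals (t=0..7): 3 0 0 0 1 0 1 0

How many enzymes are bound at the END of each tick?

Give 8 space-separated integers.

t=0: arr=3 -> substrate=0 bound=3 product=0
t=1: arr=0 -> substrate=0 bound=3 product=0
t=2: arr=0 -> substrate=0 bound=3 product=0
t=3: arr=0 -> substrate=0 bound=3 product=0
t=4: arr=1 -> substrate=0 bound=1 product=3
t=5: arr=0 -> substrate=0 bound=1 product=3
t=6: arr=1 -> substrate=0 bound=2 product=3
t=7: arr=0 -> substrate=0 bound=2 product=3

Answer: 3 3 3 3 1 1 2 2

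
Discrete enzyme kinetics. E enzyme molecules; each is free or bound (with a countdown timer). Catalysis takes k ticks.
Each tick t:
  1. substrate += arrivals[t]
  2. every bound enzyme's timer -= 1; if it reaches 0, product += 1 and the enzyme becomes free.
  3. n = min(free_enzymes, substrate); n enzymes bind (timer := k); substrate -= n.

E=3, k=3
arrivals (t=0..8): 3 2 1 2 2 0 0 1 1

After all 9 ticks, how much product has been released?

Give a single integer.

Answer: 6

Derivation:
t=0: arr=3 -> substrate=0 bound=3 product=0
t=1: arr=2 -> substrate=2 bound=3 product=0
t=2: arr=1 -> substrate=3 bound=3 product=0
t=3: arr=2 -> substrate=2 bound=3 product=3
t=4: arr=2 -> substrate=4 bound=3 product=3
t=5: arr=0 -> substrate=4 bound=3 product=3
t=6: arr=0 -> substrate=1 bound=3 product=6
t=7: arr=1 -> substrate=2 bound=3 product=6
t=8: arr=1 -> substrate=3 bound=3 product=6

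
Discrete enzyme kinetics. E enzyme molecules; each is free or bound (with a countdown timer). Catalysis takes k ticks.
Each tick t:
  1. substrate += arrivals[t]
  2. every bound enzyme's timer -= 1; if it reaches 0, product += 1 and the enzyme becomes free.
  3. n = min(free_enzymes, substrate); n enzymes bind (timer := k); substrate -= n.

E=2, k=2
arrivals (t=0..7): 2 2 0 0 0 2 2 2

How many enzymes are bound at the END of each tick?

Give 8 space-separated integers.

t=0: arr=2 -> substrate=0 bound=2 product=0
t=1: arr=2 -> substrate=2 bound=2 product=0
t=2: arr=0 -> substrate=0 bound=2 product=2
t=3: arr=0 -> substrate=0 bound=2 product=2
t=4: arr=0 -> substrate=0 bound=0 product=4
t=5: arr=2 -> substrate=0 bound=2 product=4
t=6: arr=2 -> substrate=2 bound=2 product=4
t=7: arr=2 -> substrate=2 bound=2 product=6

Answer: 2 2 2 2 0 2 2 2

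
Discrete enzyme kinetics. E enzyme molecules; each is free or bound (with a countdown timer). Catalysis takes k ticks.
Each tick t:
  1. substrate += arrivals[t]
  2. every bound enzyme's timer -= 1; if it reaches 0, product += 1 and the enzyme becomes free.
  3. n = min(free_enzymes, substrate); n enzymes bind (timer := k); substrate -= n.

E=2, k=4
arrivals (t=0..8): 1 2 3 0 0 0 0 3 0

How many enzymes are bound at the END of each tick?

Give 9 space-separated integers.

t=0: arr=1 -> substrate=0 bound=1 product=0
t=1: arr=2 -> substrate=1 bound=2 product=0
t=2: arr=3 -> substrate=4 bound=2 product=0
t=3: arr=0 -> substrate=4 bound=2 product=0
t=4: arr=0 -> substrate=3 bound=2 product=1
t=5: arr=0 -> substrate=2 bound=2 product=2
t=6: arr=0 -> substrate=2 bound=2 product=2
t=7: arr=3 -> substrate=5 bound=2 product=2
t=8: arr=0 -> substrate=4 bound=2 product=3

Answer: 1 2 2 2 2 2 2 2 2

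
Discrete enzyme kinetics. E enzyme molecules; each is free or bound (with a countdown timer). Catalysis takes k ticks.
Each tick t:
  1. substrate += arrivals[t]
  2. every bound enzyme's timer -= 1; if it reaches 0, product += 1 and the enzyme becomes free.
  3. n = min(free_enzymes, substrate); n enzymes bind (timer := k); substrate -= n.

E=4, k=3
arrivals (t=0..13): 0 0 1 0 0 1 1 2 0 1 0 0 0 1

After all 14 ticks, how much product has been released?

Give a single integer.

Answer: 6

Derivation:
t=0: arr=0 -> substrate=0 bound=0 product=0
t=1: arr=0 -> substrate=0 bound=0 product=0
t=2: arr=1 -> substrate=0 bound=1 product=0
t=3: arr=0 -> substrate=0 bound=1 product=0
t=4: arr=0 -> substrate=0 bound=1 product=0
t=5: arr=1 -> substrate=0 bound=1 product=1
t=6: arr=1 -> substrate=0 bound=2 product=1
t=7: arr=2 -> substrate=0 bound=4 product=1
t=8: arr=0 -> substrate=0 bound=3 product=2
t=9: arr=1 -> substrate=0 bound=3 product=3
t=10: arr=0 -> substrate=0 bound=1 product=5
t=11: arr=0 -> substrate=0 bound=1 product=5
t=12: arr=0 -> substrate=0 bound=0 product=6
t=13: arr=1 -> substrate=0 bound=1 product=6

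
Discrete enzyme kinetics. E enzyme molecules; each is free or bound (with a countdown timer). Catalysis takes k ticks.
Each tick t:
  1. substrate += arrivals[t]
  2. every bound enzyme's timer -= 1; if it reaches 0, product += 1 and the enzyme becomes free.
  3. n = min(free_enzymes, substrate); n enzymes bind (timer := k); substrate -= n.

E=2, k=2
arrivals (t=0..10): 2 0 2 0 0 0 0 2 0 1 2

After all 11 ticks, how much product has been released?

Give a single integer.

Answer: 6

Derivation:
t=0: arr=2 -> substrate=0 bound=2 product=0
t=1: arr=0 -> substrate=0 bound=2 product=0
t=2: arr=2 -> substrate=0 bound=2 product=2
t=3: arr=0 -> substrate=0 bound=2 product=2
t=4: arr=0 -> substrate=0 bound=0 product=4
t=5: arr=0 -> substrate=0 bound=0 product=4
t=6: arr=0 -> substrate=0 bound=0 product=4
t=7: arr=2 -> substrate=0 bound=2 product=4
t=8: arr=0 -> substrate=0 bound=2 product=4
t=9: arr=1 -> substrate=0 bound=1 product=6
t=10: arr=2 -> substrate=1 bound=2 product=6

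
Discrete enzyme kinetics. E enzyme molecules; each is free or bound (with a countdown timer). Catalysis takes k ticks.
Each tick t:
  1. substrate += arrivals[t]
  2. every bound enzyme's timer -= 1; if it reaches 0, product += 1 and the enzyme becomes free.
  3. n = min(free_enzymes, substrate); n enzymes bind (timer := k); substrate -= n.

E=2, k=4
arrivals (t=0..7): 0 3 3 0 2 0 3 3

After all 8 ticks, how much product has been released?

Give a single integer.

Answer: 2

Derivation:
t=0: arr=0 -> substrate=0 bound=0 product=0
t=1: arr=3 -> substrate=1 bound=2 product=0
t=2: arr=3 -> substrate=4 bound=2 product=0
t=3: arr=0 -> substrate=4 bound=2 product=0
t=4: arr=2 -> substrate=6 bound=2 product=0
t=5: arr=0 -> substrate=4 bound=2 product=2
t=6: arr=3 -> substrate=7 bound=2 product=2
t=7: arr=3 -> substrate=10 bound=2 product=2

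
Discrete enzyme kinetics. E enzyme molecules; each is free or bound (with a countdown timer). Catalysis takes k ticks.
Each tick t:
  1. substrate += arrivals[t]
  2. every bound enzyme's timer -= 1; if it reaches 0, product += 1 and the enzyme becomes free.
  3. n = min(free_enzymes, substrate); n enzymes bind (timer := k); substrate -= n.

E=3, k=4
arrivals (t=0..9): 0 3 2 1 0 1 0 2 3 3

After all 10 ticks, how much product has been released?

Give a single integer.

Answer: 6

Derivation:
t=0: arr=0 -> substrate=0 bound=0 product=0
t=1: arr=3 -> substrate=0 bound=3 product=0
t=2: arr=2 -> substrate=2 bound=3 product=0
t=3: arr=1 -> substrate=3 bound=3 product=0
t=4: arr=0 -> substrate=3 bound=3 product=0
t=5: arr=1 -> substrate=1 bound=3 product=3
t=6: arr=0 -> substrate=1 bound=3 product=3
t=7: arr=2 -> substrate=3 bound=3 product=3
t=8: arr=3 -> substrate=6 bound=3 product=3
t=9: arr=3 -> substrate=6 bound=3 product=6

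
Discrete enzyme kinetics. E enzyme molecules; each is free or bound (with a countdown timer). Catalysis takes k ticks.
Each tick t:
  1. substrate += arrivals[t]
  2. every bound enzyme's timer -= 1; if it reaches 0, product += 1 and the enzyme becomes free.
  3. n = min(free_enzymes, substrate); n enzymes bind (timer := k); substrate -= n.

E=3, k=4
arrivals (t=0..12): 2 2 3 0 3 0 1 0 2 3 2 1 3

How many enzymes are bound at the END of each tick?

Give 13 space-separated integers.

t=0: arr=2 -> substrate=0 bound=2 product=0
t=1: arr=2 -> substrate=1 bound=3 product=0
t=2: arr=3 -> substrate=4 bound=3 product=0
t=3: arr=0 -> substrate=4 bound=3 product=0
t=4: arr=3 -> substrate=5 bound=3 product=2
t=5: arr=0 -> substrate=4 bound=3 product=3
t=6: arr=1 -> substrate=5 bound=3 product=3
t=7: arr=0 -> substrate=5 bound=3 product=3
t=8: arr=2 -> substrate=5 bound=3 product=5
t=9: arr=3 -> substrate=7 bound=3 product=6
t=10: arr=2 -> substrate=9 bound=3 product=6
t=11: arr=1 -> substrate=10 bound=3 product=6
t=12: arr=3 -> substrate=11 bound=3 product=8

Answer: 2 3 3 3 3 3 3 3 3 3 3 3 3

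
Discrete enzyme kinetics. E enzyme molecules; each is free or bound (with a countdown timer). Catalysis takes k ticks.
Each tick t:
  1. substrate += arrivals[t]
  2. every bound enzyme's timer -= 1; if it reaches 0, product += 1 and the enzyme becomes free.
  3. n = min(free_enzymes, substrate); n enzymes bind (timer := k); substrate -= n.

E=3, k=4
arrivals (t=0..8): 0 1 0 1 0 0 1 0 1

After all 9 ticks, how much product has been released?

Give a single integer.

t=0: arr=0 -> substrate=0 bound=0 product=0
t=1: arr=1 -> substrate=0 bound=1 product=0
t=2: arr=0 -> substrate=0 bound=1 product=0
t=3: arr=1 -> substrate=0 bound=2 product=0
t=4: arr=0 -> substrate=0 bound=2 product=0
t=5: arr=0 -> substrate=0 bound=1 product=1
t=6: arr=1 -> substrate=0 bound=2 product=1
t=7: arr=0 -> substrate=0 bound=1 product=2
t=8: arr=1 -> substrate=0 bound=2 product=2

Answer: 2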